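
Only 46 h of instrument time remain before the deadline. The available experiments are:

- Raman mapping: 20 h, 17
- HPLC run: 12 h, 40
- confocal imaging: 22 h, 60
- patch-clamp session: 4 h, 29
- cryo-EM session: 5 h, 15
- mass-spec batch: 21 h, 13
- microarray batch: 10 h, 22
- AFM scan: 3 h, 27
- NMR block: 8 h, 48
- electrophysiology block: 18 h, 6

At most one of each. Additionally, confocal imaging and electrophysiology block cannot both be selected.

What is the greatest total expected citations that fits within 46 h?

HPLC run + patch-clamp session + cryo-EM session + microarray batch + AFM scan + NMR block uses 42 of the 46 h and totals 181.
Next best is confocal imaging + patch-clamp session + cryo-EM session + AFM scan + NMR block at 179 (42 h) — short by 2.

181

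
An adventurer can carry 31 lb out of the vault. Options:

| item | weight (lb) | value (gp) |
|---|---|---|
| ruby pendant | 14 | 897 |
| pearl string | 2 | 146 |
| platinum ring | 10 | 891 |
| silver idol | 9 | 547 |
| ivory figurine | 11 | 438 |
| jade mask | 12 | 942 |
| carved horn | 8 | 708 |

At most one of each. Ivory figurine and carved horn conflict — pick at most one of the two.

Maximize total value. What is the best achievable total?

2541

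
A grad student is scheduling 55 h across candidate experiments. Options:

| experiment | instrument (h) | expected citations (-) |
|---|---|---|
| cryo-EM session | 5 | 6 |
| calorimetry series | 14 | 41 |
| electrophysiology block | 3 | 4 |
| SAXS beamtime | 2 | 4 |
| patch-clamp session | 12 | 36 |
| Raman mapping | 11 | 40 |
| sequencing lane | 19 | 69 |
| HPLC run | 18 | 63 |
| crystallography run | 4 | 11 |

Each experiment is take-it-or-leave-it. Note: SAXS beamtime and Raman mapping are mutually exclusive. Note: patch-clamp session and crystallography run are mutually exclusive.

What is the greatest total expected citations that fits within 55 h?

Ranking by ratio (expected citations/h): Raman mapping 3.64, sequencing lane 3.63, HPLC run 3.50, patch-clamp session 3.00.
Electrophysiology block + Raman mapping + sequencing lane + HPLC run + crystallography run uses 55 of the 55 h and totals 187.
That's the maximum — no feasible swap from here does better than 187.

187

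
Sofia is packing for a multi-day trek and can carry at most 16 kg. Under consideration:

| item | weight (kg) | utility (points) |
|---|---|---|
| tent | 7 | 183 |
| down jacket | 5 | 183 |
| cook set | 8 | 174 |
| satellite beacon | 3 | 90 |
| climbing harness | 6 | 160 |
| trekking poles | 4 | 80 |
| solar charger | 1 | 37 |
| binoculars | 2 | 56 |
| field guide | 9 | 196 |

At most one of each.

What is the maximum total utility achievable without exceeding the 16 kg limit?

Filling by ratio: down jacket + satellite beacon + trekking poles + solar charger + binoculars for 446, with 1 kg left unused.
Dropping trekking poles and binoculars frees 6 kg; slotting in tent (7 kg) lifts the total to 493 at 16 kg.
The closest alternative, down jacket + satellite beacon + climbing harness + binoculars, reaches only 489.

493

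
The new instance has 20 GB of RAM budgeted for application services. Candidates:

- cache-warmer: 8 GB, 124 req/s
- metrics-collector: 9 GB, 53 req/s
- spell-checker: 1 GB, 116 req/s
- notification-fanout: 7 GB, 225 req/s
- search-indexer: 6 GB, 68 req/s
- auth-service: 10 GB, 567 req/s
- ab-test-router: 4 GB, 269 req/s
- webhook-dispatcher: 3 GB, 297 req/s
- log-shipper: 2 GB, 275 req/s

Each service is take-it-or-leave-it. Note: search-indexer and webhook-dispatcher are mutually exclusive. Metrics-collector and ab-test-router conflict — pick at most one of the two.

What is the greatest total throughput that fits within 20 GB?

By throughput per GB: log-shipper 137.50, spell-checker 116.00, webhook-dispatcher 99.00 lead.
Taking spell-checker + auth-service + ab-test-router + webhook-dispatcher + log-shipper: 20 GB used, 1524 in throughput.
Next best is auth-service + ab-test-router + webhook-dispatcher + log-shipper at 1408 (19 GB) — short by 116.

1524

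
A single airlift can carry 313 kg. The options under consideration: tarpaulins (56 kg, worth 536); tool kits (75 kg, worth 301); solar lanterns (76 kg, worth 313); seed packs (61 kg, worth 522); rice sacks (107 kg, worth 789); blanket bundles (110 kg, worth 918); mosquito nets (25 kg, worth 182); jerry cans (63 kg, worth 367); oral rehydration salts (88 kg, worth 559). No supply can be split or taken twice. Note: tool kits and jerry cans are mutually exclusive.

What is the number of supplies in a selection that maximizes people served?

Optimal total is 2425.
tarpaulins + rice sacks + blanket bundles + mosquito nets hits 2425 at 298 kg.
Any selection reaching 2425 contains exactly 4 supplies.

4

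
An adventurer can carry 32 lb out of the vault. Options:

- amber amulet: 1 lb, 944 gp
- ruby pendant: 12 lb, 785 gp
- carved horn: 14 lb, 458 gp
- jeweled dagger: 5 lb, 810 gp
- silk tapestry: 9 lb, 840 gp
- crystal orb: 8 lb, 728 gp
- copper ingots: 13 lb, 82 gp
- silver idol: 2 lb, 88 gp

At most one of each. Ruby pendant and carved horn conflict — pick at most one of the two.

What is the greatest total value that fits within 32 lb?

3467

Greedy by ratio would take amber amulet + jeweled dagger + silk tapestry + crystal orb + silver idol: 25 lb used, total 3410.
Dropping crystal orb frees 8 lb; slotting in ruby pendant (12 lb) lifts the total to 3467 at 29 lb.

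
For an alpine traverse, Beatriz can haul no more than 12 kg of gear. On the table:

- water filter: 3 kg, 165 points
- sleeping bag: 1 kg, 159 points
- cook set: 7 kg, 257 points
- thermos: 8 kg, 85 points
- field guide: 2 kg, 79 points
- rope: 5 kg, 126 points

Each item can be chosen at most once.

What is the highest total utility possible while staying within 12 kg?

581

Ranking by ratio (utility/kg): sleeping bag 159.00, water filter 55.00, field guide 39.50.
The ratio heuristic lands on water filter + sleeping bag + field guide + rope (529) but leaves 1 kg idle.
The 7 kg tied up in field guide and rope is better spent on cook set — total rises to 581 (11 kg).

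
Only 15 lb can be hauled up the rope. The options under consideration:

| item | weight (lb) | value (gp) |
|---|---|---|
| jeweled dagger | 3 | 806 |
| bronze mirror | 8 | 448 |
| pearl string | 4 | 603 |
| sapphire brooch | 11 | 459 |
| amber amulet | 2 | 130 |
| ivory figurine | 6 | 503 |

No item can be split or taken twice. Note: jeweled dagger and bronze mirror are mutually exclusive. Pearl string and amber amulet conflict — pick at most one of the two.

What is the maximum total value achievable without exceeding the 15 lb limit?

Best packing: jeweled dagger + pearl string + ivory figurine — 13 lb, 1912 total.
The closest alternative, jeweled dagger + amber amulet + ivory figurine, reaches only 1439.

1912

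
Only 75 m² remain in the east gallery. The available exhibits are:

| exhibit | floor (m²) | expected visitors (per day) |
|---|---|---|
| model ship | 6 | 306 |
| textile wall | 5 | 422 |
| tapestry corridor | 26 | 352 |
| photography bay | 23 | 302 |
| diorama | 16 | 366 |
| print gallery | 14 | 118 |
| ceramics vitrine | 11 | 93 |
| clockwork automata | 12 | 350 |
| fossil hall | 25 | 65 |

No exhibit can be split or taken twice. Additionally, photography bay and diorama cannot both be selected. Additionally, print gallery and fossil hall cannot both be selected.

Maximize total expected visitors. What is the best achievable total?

Taking model ship + textile wall + tapestry corridor + diorama + clockwork automata: 65 m² used, 1796 in expected visitors.
Next best is model ship + textile wall + tapestry corridor + photography bay + clockwork automata at 1732 (72 m²) — short by 64.

1796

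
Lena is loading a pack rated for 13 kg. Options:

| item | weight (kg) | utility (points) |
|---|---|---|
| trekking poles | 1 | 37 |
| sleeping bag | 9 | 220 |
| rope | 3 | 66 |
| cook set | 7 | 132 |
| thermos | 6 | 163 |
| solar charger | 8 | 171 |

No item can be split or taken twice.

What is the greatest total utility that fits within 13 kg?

323

Density check — trekking poles 37.00, thermos 27.17, sleeping bag 24.44, rope 22.00 are the best per kg.
A density-first pass picks trekking poles + rope + thermos — 266 at 10 kg.
The 6 kg tied up in thermos is better spent on sleeping bag — total rises to 323 (13 kg).
Every other selection either busts 13 kg or fails to beat 323.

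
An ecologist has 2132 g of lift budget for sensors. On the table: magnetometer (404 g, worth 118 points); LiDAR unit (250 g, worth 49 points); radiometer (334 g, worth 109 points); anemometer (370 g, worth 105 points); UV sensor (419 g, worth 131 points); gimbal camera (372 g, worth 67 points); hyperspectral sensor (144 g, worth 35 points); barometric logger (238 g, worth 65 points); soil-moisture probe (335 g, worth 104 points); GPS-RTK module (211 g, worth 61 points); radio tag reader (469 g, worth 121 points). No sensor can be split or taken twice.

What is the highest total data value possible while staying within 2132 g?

Filling by ratio: magnetometer + radiometer + anemometer + UV sensor + soil-moisture probe + GPS-RTK module for 628, with 59 g left unused.
Replace GPS-RTK module with barometric logger: the trade gains 4 net, giving 632 at 2100 g.
The closest alternative, magnetometer + radiometer + anemometer + UV sensor + soil-moisture probe + GPS-RTK module, reaches only 628.

632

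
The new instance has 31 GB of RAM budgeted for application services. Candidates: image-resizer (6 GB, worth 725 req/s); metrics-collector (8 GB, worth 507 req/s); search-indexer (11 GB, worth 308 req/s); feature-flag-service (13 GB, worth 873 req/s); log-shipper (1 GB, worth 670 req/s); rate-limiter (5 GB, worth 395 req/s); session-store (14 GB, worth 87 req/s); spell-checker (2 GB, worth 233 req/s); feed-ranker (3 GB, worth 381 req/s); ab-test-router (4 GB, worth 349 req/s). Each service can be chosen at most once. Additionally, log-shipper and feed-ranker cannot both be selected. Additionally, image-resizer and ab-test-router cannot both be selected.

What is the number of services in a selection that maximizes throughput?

Best achievable throughput is 3008.
image-resizer + metrics-collector + feature-flag-service + log-shipper + spell-checker hits 3008 at 30 GB.
Every optimal selection uses 5 services.

5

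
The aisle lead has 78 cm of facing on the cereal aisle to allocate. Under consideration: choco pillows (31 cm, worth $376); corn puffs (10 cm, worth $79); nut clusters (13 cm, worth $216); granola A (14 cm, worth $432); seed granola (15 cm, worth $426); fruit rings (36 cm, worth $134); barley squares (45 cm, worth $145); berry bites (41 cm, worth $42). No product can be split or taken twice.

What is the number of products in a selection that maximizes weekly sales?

4

Optimal total is 1450.
choco pillows + nut clusters + granola A + seed granola hits 1450 at 73 cm.
All optima have 4 products.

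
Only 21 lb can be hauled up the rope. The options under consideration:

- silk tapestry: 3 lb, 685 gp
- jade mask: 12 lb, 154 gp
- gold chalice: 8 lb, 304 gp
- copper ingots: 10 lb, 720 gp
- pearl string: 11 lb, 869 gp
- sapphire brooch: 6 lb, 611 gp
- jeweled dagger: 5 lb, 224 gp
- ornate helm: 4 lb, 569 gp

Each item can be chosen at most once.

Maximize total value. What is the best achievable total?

2169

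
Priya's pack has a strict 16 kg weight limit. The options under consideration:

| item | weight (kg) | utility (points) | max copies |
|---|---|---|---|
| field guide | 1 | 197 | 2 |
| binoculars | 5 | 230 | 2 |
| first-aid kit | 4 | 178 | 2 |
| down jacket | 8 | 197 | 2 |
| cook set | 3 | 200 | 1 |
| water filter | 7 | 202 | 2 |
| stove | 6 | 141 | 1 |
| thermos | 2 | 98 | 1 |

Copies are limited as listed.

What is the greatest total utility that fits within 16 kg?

Best packing: 2×field guide + binoculars + first-aid kit + cook set + thermos — 16 kg, 1100 total.
No other feasible combination exceeds 1100.

1100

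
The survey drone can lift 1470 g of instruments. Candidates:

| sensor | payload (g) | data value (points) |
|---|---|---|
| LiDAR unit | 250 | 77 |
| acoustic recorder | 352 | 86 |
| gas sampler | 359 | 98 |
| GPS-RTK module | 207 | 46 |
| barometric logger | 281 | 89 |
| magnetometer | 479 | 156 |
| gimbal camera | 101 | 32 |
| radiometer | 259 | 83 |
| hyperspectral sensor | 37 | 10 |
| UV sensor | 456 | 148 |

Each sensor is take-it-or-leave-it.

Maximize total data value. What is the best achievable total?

Density check — magnetometer 0.33, UV sensor 0.32, radiometer 0.32, gimbal camera 0.32 are the best per g.
A density-first pass picks magnetometer + gimbal camera + radiometer + hyperspectral sensor + UV sensor — 429 at 1332 g.
Reworking the packing: LiDAR unit + barometric logger + magnetometer + UV sensor uses 1466 g and improves the total to 470.
The closest alternative, LiDAR unit + magnetometer + radiometer + UV sensor, reaches only 464.

470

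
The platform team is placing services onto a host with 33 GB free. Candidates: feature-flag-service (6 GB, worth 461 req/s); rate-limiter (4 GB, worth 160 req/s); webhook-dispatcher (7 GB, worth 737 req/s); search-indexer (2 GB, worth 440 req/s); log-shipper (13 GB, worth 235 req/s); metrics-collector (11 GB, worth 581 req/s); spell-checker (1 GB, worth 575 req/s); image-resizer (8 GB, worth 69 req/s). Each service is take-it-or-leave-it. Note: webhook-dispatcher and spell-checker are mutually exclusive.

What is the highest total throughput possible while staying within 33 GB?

2379

Taking feature-flag-service + rate-limiter + webhook-dispatcher + search-indexer + metrics-collector: 30 GB used, 2379 in throughput.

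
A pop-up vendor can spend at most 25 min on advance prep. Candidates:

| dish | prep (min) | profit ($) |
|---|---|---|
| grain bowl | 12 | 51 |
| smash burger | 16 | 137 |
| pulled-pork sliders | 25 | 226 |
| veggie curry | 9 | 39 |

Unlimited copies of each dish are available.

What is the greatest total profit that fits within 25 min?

226

Density check — pulled-pork sliders 9.04, smash burger 8.56, veggie curry 4.33, grain bowl 4.25 are the best per min.
Best packing: pulled-pork sliders — 25 min, 226 total.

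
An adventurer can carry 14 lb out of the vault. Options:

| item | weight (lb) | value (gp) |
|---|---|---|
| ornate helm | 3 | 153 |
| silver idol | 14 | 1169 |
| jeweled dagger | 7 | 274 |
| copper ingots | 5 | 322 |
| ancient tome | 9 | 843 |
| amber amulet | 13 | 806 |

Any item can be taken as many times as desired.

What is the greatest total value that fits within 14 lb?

1169

Greedy by ratio would take copper ingots + ancient tome: 14 lb used, total 1165.
Dropping copper ingots and ancient tome frees 14 lb; slotting in silver idol (14 lb) lifts the total to 1169 at 14 lb.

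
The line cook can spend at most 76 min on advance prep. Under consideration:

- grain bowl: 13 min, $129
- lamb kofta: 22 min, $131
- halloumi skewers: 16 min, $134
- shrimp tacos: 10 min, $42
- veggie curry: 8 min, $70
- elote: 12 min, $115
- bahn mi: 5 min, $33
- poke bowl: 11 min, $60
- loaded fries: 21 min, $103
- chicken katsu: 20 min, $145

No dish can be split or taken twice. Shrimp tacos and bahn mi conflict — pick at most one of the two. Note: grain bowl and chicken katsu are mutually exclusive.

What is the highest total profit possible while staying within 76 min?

Ranking by ratio (profit/min): grain bowl 9.92, elote 9.58, veggie curry 8.75, halloumi skewers 8.38.
Taking grain bowl + lamb kofta + halloumi skewers + veggie curry + elote + bahn mi: 76 min used, 612 in profit.

612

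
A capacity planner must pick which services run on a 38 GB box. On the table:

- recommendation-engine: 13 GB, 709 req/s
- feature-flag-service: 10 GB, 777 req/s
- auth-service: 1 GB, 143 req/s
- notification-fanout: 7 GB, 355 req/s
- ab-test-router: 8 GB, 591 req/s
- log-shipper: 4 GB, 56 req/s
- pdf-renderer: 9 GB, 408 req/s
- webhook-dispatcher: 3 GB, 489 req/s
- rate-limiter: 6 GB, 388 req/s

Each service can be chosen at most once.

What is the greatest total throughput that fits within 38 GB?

Filling by ratio: feature-flag-service + auth-service + notification-fanout + ab-test-router + webhook-dispatcher + rate-limiter for 2743, with 3 GB left unused.
Dropping notification-fanout frees 7 GB; slotting in pdf-renderer (9 GB) lifts the total to 2796 at 37 GB.
An exhaustive check of the 512 subsets confirms 2796.

2796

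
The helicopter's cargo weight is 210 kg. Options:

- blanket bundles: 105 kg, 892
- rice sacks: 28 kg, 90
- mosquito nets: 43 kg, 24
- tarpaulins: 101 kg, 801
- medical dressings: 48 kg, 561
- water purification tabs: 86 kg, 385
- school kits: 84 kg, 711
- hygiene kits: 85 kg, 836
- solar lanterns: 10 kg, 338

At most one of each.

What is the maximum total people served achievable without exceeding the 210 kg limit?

2066

Greedy by ratio would take rice sacks + medical dressings + hygiene kits + solar lanterns: 171 kg used, total 1825.
The 76 kg tied up in rice sacks and medical dressings is better spent on blanket bundles — total rises to 2066 (200 kg).
The spare 10 kg is too small for any remaining supply, and no exchange beats 2066.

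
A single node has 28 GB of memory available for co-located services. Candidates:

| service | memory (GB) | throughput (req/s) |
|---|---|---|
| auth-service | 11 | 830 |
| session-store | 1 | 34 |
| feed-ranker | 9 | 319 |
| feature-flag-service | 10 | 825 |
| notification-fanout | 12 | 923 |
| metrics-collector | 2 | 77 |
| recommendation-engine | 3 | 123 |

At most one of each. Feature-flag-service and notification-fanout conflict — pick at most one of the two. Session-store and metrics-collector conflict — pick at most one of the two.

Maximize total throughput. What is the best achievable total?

Density check — feature-flag-service 82.50, notification-fanout 76.92, auth-service 75.45 are the best per GB.
Auth-service + notification-fanout + metrics-collector + recommendation-engine uses 28 of the 28 GB and totals 1953.
Runner-up auth-service + session-store + notification-fanout + recommendation-engine tops out at 1910.

1953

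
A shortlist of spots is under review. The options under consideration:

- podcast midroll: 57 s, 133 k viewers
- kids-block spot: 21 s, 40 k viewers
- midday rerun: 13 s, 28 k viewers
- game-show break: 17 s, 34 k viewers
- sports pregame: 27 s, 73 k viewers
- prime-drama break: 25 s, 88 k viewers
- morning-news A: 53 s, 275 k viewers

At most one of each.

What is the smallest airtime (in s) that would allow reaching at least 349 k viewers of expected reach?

Need the lightest bundle worth ≥ 349.
prime-drama break + morning-news A: 363 expected reach at 78 s.
Any bundle with less than 78 s falls short of 349.

78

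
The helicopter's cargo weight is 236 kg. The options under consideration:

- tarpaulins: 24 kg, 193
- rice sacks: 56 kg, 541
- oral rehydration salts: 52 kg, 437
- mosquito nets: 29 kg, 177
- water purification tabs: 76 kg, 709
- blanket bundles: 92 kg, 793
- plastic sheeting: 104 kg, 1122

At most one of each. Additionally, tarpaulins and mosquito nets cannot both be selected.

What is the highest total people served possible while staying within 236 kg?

2372

By people served per kg: plastic sheeting 10.79, rice sacks 9.66, water purification tabs 9.33, blanket bundles 8.62 lead.
Taking rice sacks + water purification tabs + plastic sheeting: 236 kg used, 2372 in people served.
Nothing else feasible within 236 kg beats 2372.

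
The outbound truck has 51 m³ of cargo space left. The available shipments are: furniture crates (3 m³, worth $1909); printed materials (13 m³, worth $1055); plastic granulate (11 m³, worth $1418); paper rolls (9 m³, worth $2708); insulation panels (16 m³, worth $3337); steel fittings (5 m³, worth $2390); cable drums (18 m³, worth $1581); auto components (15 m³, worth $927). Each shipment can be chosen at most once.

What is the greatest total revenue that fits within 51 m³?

11925

Filling by ratio: furniture crates + plastic granulate + paper rolls + insulation panels + steel fittings for 11762, with 7 m³ left unused.
Dropping plastic granulate frees 11 m³; slotting in cable drums (18 m³) lifts the total to 11925 at 51 m³.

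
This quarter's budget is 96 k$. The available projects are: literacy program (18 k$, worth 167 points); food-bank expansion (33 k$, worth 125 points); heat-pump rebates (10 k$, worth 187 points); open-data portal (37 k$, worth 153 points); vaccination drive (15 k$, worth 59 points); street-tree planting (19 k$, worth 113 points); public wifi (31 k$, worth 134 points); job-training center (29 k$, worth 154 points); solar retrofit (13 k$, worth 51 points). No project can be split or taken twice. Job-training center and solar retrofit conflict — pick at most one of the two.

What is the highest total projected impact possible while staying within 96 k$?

680

By projected impact per k$: heat-pump rebates 18.70, literacy program 9.28, street-tree planting 5.95 lead.
Literacy program + heat-pump rebates + vaccination drive + street-tree planting + job-training center uses 91 of the 96 k$ and totals 680.
Next best is literacy program + heat-pump rebates + open-data portal + job-training center at 661 (94 k$) — short by 19.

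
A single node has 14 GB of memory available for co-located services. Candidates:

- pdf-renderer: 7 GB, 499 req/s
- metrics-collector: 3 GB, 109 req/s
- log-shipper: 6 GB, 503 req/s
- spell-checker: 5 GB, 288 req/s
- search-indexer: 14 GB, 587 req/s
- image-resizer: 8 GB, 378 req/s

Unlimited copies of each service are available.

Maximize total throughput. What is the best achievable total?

1006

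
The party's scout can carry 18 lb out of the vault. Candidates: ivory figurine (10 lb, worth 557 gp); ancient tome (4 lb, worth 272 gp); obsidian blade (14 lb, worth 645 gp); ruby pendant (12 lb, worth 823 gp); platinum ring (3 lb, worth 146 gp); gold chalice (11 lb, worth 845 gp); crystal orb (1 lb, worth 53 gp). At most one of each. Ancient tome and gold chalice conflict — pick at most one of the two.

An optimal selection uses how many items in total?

3

Optimal total is 1148.
One optimal bundle: ancient tome + ruby pendant + crystal orb (17 lb).
Any selection reaching 1148 contains exactly 3 items.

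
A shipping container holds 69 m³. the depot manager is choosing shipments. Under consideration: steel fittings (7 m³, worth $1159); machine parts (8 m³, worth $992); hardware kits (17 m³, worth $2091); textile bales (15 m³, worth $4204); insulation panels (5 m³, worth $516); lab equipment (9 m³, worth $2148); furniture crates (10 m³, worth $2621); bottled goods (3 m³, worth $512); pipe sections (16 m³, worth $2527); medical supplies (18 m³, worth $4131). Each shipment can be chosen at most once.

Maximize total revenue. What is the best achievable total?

A density-first pass picks steel fittings + textile bales + insulation panels + lab equipment + furniture crates + bottled goods + medical supplies — 15291 at 67 m³.
Dropping steel fittings and insulation panels and bottled goods frees 15 m³; slotting in pipe sections (16 m³) lifts the total to 15631 at 68 m³.
That's the maximum — no swap from here does better than 15631.

15631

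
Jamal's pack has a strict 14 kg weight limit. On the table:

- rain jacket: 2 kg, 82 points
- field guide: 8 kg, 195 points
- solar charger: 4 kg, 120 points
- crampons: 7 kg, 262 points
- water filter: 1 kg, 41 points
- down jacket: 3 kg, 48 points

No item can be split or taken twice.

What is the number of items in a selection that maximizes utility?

4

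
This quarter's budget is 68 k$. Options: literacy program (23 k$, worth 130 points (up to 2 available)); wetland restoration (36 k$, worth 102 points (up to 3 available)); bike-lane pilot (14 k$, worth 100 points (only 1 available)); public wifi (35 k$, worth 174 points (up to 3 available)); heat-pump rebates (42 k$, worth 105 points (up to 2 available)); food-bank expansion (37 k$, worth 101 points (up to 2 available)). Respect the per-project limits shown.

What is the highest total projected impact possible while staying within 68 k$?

Ranking by ratio (projected impact/k$): bike-lane pilot 7.14, literacy program 5.65, public wifi 4.97.
Best packing: 2×literacy program + bike-lane pilot — 60 k$, 360 total.
Nothing else within 68 k$ beats 360.

360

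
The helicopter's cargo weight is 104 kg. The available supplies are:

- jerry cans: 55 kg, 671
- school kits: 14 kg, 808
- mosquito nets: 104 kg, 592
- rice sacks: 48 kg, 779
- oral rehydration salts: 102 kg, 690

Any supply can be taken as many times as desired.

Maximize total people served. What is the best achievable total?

By people served per kg: school kits 57.71, rice sacks 16.23, jerry cans 12.20 lead.
7×school kits uses 98 of the 104 kg and totals 5656.
Every other selection either busts 104 kg or fails to beat 5656.

5656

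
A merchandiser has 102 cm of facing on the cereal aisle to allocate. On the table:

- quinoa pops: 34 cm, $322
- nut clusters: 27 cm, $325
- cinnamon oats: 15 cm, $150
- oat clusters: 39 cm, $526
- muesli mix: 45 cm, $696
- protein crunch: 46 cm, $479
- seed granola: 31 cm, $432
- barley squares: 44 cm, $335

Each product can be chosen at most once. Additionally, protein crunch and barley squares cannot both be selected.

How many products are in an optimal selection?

3

Optimal total is 1372.
For example cinnamon oats + oat clusters + muesli mix achieves it, using 99 cm.
Every optimal selection uses 3 products.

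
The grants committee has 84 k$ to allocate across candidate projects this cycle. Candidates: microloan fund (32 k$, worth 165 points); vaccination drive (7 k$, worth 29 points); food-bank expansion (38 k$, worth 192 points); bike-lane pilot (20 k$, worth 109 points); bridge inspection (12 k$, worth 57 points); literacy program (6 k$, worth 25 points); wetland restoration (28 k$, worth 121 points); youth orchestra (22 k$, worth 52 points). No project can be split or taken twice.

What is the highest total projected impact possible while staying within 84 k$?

414

Filling by ratio: microloan fund + vaccination drive + bike-lane pilot + bridge inspection + literacy program for 385, with 7 k$ left unused.
Dropping vaccination drive and bike-lane pilot and literacy program frees 33 k$; slotting in food-bank expansion (38 k$) lifts the total to 414 at 82 k$.
No other feasible combination exceeds 414.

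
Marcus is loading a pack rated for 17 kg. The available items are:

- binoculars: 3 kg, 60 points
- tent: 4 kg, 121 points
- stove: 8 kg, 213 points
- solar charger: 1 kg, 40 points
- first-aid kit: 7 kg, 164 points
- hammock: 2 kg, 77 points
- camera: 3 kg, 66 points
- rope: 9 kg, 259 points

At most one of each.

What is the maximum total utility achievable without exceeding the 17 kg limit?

497

Ranking by ratio (utility/kg): solar charger 40.00, hammock 38.50, tent 30.25.
Taking tent + solar charger + hammock + rope: 16 kg used, 497 in utility.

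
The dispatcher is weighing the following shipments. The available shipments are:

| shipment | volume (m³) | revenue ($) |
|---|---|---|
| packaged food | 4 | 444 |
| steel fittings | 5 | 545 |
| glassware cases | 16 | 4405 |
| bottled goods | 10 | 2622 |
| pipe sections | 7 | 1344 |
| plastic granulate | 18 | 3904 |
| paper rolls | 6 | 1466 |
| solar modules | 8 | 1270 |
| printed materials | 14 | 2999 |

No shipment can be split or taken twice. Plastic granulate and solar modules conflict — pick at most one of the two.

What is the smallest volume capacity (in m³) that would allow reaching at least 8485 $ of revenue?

32

Look for the lowest-volume combination reaching 8485.
glassware cases + bottled goods + paper rolls reaches 8493 using 32 m³.
No combination under 32 m³ hits 8485.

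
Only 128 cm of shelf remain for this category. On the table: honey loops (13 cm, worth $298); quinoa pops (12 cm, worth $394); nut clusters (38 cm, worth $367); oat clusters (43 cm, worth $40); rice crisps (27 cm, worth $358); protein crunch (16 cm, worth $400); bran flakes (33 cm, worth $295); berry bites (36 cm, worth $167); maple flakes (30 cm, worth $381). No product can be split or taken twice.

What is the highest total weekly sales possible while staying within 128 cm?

Filling by ratio: honey loops + quinoa pops + rice crisps + protein crunch + maple flakes for 1831, with 30 cm left unused.
Replace honey loops with nut clusters: the trade gains 69 net, giving 1900 at 123 cm.
The closest alternative, honey loops + quinoa pops + nut clusters + protein crunch + maple flakes, reaches only 1840.

1900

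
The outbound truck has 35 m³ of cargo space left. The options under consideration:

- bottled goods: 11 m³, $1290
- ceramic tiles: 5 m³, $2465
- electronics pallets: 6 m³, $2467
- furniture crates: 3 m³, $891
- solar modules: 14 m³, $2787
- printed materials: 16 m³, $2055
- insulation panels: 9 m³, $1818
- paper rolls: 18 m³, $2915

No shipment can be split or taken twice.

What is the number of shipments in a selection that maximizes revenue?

4

Best achievable revenue is 9537.
ceramic tiles + electronics pallets + solar modules + insulation panels hits 9537 at 34 m³.
Any selection reaching 9537 contains exactly 4 shipments.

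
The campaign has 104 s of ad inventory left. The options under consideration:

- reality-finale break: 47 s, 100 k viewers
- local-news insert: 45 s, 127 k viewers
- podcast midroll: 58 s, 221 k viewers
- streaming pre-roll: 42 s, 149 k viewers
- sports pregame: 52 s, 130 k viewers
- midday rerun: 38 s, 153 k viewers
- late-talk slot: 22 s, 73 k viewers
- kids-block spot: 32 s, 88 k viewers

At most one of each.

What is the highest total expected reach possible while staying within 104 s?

375

Ranking by ratio (expected reach/s): midday rerun 4.03, podcast midroll 3.81, streaming pre-roll 3.55.
Greedy by ratio would take podcast midroll + midday rerun: 96 s used, total 374.
The 58 s tied up in podcast midroll is better spent on streaming pre-roll + late-talk slot — total rises to 375 (102 s).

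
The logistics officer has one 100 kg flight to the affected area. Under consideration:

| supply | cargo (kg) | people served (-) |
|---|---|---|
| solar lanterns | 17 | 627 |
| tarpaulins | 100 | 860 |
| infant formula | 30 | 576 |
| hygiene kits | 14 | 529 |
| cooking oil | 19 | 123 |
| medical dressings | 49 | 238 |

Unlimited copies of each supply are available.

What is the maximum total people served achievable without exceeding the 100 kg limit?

By people served per kg: hygiene kits 37.79, solar lanterns 36.88, infant formula 19.20 lead.
The ratio ordering already packs tightly: 7×hygiene kits, 98 kg, 3703.
That's the maximum — no swap from here does better than 3703.

3703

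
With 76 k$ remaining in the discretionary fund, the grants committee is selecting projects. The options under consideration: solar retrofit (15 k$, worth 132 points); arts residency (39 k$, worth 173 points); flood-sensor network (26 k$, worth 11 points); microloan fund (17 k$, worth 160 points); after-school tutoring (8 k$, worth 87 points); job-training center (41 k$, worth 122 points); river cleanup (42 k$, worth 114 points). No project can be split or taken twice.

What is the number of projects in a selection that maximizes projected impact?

3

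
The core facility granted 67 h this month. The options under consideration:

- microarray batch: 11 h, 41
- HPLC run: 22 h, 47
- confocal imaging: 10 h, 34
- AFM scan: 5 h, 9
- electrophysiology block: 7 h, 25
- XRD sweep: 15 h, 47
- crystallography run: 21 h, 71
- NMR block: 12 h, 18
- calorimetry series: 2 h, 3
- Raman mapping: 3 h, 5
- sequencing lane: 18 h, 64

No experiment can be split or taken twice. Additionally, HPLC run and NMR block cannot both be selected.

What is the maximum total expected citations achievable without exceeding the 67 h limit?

Microarray batch + confocal imaging + electrophysiology block + crystallography run + sequencing lane uses 67 of the 67 h and totals 235.
Runner-up microarray batch + XRD sweep + crystallography run + calorimetry series + sequencing lane tops out at 226.

235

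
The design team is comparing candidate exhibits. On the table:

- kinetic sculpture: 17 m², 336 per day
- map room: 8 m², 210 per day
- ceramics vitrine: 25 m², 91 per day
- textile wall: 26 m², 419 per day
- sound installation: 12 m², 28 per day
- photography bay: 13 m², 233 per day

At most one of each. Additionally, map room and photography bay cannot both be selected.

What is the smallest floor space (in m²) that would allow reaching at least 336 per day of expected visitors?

17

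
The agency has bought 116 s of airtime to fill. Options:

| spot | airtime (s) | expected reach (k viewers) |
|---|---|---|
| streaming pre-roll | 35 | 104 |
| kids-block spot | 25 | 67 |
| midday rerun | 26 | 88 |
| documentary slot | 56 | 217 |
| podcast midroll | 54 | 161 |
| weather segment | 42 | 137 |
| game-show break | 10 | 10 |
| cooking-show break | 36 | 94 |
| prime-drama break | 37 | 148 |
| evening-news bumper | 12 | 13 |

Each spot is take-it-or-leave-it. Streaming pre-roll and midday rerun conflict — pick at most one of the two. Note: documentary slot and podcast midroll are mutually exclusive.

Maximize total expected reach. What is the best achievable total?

389

Ranking by ratio (expected reach/s): prime-drama break 4.00, documentary slot 3.88, midday rerun 3.38.
The ratio heuristic lands on documentary slot + game-show break + prime-drama break + evening-news bumper (388) but leaves 1 s idle.
Reworking the packing: streaming pre-roll + weather segment + prime-drama break uses 114 s and improves the total to 389.
Nothing else feasible within 116 s beats 389.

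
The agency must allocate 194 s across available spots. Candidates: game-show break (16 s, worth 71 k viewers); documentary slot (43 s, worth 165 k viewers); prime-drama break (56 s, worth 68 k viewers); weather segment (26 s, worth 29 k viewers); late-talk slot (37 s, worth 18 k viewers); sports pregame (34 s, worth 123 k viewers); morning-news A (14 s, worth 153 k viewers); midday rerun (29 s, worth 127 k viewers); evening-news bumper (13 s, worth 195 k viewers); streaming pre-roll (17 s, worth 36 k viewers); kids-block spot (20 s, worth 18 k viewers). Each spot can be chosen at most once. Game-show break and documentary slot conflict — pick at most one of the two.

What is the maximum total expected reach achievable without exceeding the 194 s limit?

By expected reach per s: evening-news bumper 15.00, morning-news A 10.93, game-show break 4.44, midday rerun 4.38 lead.
Documentary slot + prime-drama break + sports pregame + morning-news A + midday rerun + evening-news bumper uses 189 of the 194 s and totals 831.

831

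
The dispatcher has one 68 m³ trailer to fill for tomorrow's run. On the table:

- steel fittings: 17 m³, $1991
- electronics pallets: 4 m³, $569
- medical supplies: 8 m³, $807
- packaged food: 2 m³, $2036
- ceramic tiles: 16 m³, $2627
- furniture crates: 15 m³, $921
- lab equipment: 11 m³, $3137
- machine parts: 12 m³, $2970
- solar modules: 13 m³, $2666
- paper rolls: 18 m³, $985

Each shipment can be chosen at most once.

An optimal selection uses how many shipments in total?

7

Optimal total is 14812.
One optimal bundle: electronics pallets + medical supplies + packaged food + ceramic tiles + lab equipment + machine parts + solar modules (66 m³).
Every optimal selection uses 7 shipments.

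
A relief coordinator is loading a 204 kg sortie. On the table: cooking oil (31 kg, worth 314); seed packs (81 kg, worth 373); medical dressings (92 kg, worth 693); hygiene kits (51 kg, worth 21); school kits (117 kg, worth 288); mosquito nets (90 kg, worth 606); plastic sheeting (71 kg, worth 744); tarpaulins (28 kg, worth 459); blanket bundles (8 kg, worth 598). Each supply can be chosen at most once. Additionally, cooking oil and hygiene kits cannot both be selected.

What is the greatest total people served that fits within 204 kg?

Density check — blanket bundles 74.75, tarpaulins 16.39, plastic sheeting 10.48, cooking oil 10.13 are the best per kg.
Medical dressings + plastic sheeting + tarpaulins + blanket bundles uses 199 of the 204 kg and totals 2494.

2494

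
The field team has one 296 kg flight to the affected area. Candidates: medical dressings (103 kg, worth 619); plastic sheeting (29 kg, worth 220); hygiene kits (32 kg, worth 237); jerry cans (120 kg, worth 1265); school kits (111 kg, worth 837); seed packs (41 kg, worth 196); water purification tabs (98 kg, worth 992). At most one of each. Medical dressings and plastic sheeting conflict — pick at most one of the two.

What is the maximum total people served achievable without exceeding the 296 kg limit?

2714

Taking plastic sheeting + hygiene kits + jerry cans + water purification tabs: 279 kg used, 2714 in people served.
Nothing else feasible within 296 kg beats 2714.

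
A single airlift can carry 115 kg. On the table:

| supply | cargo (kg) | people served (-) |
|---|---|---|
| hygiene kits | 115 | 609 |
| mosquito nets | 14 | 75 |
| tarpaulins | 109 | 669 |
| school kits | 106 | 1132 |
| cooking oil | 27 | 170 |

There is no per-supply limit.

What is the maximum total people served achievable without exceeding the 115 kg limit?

School kits uses 106 of the 115 kg and totals 1132.
No other feasible combination exceeds 1132.

1132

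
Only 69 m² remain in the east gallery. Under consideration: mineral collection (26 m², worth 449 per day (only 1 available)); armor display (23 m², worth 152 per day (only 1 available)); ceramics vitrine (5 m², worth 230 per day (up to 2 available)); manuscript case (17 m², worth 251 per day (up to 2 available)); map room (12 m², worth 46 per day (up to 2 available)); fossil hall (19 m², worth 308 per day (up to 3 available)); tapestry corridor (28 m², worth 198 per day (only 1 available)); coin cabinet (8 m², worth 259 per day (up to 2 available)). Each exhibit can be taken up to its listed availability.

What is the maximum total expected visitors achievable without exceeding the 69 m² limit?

1678

Density check — ceramics vitrine 46.00, coin cabinet 32.38, mineral collection 17.27 are the best per m².
The ratio ordering already packs tightly: mineral collection + 2×ceramics vitrine + manuscript case + 2×coin cabinet, 69 m², 1678.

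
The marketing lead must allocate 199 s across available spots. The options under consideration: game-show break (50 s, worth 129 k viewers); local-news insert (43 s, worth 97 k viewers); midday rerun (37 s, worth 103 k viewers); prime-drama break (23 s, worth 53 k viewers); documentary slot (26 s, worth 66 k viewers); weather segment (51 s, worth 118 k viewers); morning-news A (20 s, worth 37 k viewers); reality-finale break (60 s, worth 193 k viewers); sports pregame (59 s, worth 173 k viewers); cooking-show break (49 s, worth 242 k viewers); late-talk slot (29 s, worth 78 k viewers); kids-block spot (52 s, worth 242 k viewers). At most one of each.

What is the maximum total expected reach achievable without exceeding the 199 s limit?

780

Midday rerun + reality-finale break + cooking-show break + kids-block spot uses 198 of the 199 s and totals 780.
The closest alternative, midday rerun + sports pregame + cooking-show break + kids-block spot, reaches only 760.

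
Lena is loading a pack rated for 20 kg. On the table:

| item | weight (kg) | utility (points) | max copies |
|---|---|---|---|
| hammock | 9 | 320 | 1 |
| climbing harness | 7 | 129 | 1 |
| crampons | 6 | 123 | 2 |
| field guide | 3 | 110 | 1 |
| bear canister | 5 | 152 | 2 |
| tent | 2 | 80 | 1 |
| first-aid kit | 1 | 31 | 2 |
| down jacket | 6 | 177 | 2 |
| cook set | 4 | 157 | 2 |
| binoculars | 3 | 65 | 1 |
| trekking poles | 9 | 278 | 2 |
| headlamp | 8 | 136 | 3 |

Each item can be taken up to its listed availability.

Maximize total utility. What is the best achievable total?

Greedy by ratio would take field guide + bear canister + tent + 2×first-aid kit + 2×cook set: 20 kg used, total 718.
The 9 kg tied up in field guide and bear canister and first-aid kit is better spent on hammock — total rises to 745 (20 kg).

745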